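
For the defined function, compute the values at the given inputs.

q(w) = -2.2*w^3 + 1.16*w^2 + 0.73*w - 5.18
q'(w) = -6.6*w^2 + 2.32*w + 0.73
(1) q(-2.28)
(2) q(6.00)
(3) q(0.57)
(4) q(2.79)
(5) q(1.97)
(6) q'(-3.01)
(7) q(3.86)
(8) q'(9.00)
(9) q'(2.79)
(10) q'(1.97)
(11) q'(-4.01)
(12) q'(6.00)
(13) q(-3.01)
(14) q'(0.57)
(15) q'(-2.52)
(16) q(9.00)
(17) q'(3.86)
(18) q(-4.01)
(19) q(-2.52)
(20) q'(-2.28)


(1) = 25.26
(2) = -434.24
(3) = -4.79
(4) = -41.89
(5) = -16.06
(6) = -66.05
(7) = -111.61
(8) = -512.99
(9) = -44.17
(10) = -20.31
(11) = -114.70
(12) = -222.95
(13) = 63.13
(14) = -0.09
(15) = -47.03
(16) = -1508.45
(17) = -88.65
(18) = 152.40
(19) = 35.55
(20) = -38.87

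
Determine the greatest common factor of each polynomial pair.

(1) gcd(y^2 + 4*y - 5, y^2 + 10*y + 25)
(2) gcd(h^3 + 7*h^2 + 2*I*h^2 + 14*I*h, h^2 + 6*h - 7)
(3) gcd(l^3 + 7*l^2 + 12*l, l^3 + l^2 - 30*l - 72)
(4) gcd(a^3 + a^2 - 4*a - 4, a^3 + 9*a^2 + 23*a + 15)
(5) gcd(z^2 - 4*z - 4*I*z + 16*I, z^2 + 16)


(1) = y + 5
(2) = gcd(h*(h + 7)*(h + 2*I), (h - 1)*(h + 7)) = h + 7
(3) = l^2 + 7*l + 12
(4) = a + 1
(5) = z - 4*I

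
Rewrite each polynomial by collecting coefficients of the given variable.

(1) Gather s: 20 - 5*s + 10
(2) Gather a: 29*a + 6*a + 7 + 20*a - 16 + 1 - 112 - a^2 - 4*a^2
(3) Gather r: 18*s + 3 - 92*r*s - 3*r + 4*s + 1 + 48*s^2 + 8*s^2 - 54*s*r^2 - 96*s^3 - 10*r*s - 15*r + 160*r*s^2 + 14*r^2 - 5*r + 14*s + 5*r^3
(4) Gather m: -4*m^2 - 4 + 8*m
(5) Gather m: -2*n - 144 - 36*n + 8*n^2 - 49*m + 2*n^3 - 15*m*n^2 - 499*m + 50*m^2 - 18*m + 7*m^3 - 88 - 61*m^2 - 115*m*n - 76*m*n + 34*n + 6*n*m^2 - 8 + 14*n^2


(1) = 30 - 5*s
(2) = -5*a^2 + 55*a - 120
(3) = 5*r^3 + r^2*(14 - 54*s) + r*(160*s^2 - 102*s - 23) - 96*s^3 + 56*s^2 + 36*s + 4
(4) = -4*m^2 + 8*m - 4
(5) = 7*m^3 + m^2*(6*n - 11) + m*(-15*n^2 - 191*n - 566) + 2*n^3 + 22*n^2 - 4*n - 240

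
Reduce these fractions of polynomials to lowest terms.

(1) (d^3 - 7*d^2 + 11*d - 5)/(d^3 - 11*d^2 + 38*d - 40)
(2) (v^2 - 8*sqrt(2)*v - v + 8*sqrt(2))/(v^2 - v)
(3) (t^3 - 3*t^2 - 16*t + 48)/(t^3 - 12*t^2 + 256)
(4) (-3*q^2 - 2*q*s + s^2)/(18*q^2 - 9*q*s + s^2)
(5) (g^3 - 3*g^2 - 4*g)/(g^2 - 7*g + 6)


(1) = (d^2 - 2*d + 1)/(d^2 - 6*d + 8)
(2) = (v - 8*sqrt(2))/v
(3) = (t^2 - 7*t + 12)/(t^2 - 16*t + 64)
(4) = (-q - s)/(6*q - s)
(5) = (g^3 - 3*g^2 - 4*g)/(g^2 - 7*g + 6)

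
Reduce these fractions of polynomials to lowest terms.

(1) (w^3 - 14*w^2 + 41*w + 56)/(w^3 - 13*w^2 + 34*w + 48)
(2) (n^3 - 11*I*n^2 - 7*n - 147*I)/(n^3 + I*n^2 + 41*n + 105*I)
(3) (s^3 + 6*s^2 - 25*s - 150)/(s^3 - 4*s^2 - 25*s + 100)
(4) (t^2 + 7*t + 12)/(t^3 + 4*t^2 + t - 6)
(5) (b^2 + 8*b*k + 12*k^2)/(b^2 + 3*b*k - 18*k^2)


(1) = (w - 7)/(w - 6)
(2) = (n - 7*I)/(n + 5*I)
(3) = (s + 6)/(s - 4)
(4) = (t + 4)/(t^2 + t - 2)
(5) = (b + 2*k)/(b - 3*k)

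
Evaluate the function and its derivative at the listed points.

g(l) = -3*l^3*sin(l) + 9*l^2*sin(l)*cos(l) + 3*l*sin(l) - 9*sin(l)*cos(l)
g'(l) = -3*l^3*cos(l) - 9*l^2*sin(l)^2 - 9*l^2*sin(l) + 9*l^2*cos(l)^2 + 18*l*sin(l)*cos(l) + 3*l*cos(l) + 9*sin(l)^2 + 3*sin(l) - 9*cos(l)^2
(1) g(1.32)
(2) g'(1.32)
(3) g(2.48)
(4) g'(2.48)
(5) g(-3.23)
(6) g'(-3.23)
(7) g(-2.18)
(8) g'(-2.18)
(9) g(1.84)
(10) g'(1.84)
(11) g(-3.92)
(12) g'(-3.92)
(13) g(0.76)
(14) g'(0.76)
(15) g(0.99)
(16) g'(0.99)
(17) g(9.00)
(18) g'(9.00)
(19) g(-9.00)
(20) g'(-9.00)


(1) = -1.24
(2) = -13.16
(3) = -46.01
(4) = -12.21
(5) = 0.60
(6) = -10.39
(7) = -4.28
(8) = -11.50
(9) = -18.20
(10) = -49.90
(11) = 53.98
(12) = -178.21
(13) = -1.23
(14) = 5.82
(15) = -0.03
(16) = 3.41
(17) = -1160.53
(18) = 2083.44
(19) = -619.82
(20) = -1254.25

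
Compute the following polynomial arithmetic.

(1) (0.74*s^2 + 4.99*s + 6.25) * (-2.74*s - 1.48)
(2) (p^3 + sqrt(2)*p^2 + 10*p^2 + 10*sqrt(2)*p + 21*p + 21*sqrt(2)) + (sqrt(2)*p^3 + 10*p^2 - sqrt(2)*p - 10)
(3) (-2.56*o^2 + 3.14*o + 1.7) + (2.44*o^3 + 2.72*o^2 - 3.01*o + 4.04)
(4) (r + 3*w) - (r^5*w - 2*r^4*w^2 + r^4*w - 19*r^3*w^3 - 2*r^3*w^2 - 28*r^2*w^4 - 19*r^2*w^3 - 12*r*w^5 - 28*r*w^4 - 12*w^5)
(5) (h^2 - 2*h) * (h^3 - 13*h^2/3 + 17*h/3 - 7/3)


(1) = -2.0276*s^3 - 14.7678*s^2 - 24.5102*s - 9.25
(2) = p^3 + sqrt(2)*p^3 + sqrt(2)*p^2 + 20*p^2 + 9*sqrt(2)*p + 21*p - 10 + 21*sqrt(2)
(3) = 2.44*o^3 + 0.16*o^2 + 0.13*o + 5.74
(4) = -r^5*w + 2*r^4*w^2 - r^4*w + 19*r^3*w^3 + 2*r^3*w^2 + 28*r^2*w^4 + 19*r^2*w^3 + 12*r*w^5 + 28*r*w^4 + r + 12*w^5 + 3*w
(5) = h^5 - 19*h^4/3 + 43*h^3/3 - 41*h^2/3 + 14*h/3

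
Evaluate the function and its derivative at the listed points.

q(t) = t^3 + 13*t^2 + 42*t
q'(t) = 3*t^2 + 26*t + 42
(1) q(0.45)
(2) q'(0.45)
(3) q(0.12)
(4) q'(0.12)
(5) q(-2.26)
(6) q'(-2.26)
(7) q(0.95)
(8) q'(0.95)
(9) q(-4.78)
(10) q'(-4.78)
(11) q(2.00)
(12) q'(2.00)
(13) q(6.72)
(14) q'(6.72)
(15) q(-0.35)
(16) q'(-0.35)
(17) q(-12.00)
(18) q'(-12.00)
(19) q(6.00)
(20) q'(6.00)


(1) = 21.62
(2) = 54.31
(3) = 5.23
(4) = 45.16
(5) = -40.06
(6) = -1.44
(7) = 52.49
(8) = 69.41
(9) = -12.95
(10) = -13.73
(11) = 144.00
(12) = 106.00
(13) = 1172.76
(14) = 352.20
(15) = -13.15
(16) = 33.27
(17) = -360.00
(18) = 162.00
(19) = 936.00
(20) = 306.00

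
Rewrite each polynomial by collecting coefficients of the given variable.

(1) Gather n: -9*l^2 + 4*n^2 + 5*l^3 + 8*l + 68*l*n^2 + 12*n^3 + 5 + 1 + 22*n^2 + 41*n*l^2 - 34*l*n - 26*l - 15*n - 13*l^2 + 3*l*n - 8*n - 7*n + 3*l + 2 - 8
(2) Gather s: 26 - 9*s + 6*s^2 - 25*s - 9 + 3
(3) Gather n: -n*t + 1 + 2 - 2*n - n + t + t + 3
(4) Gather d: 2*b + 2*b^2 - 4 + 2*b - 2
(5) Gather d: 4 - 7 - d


(1) = 5*l^3 - 22*l^2 - 15*l + 12*n^3 + n^2*(68*l + 26) + n*(41*l^2 - 31*l - 30)
(2) = 6*s^2 - 34*s + 20
(3) = n*(-t - 3) + 2*t + 6
(4) = 2*b^2 + 4*b - 6
(5) = -d - 3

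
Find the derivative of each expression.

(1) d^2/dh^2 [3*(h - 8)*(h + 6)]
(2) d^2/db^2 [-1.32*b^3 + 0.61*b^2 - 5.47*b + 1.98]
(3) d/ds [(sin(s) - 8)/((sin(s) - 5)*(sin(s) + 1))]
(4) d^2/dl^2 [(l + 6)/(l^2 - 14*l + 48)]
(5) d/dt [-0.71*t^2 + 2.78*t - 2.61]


(1) = 6
(2) = 1.22 - 7.92*b
(3) = (16*sin(s) + cos(s)^2 - 38)*cos(s)/((sin(s) - 5)^2*(sin(s) + 1)^2)
(4) = 2*((8 - 3*l)*(l^2 - 14*l + 48) + 4*(l - 7)^2*(l + 6))/(l^2 - 14*l + 48)^3
(5) = 2.78 - 1.42*t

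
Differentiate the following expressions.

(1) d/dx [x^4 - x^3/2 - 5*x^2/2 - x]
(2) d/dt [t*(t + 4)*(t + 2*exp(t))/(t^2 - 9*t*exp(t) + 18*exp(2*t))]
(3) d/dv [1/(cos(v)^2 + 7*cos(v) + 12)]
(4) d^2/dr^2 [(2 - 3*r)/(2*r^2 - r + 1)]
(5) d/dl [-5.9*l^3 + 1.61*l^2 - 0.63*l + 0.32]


(1) = 4*x^3 - 3*x^2/2 - 5*x - 1
(2) = (t*(t + 4)*(t + 2*exp(t))*(9*t*exp(t) - 2*t - 36*exp(2*t) + 9*exp(t)) + (t^2 - 9*t*exp(t) + 18*exp(2*t))*(t*(t + 4)*(2*exp(t) + 1) + t*(t + 2*exp(t)) + (t + 4)*(t + 2*exp(t))))/(t^2 - 9*t*exp(t) + 18*exp(2*t))^2
(3) = (2*cos(v) + 7)*sin(v)/(cos(v)^2 + 7*cos(v) + 12)^2
(4) = 2*(-(3*r - 2)*(4*r - 1)^2 + (18*r - 7)*(2*r^2 - r + 1))/(2*r^2 - r + 1)^3
(5) = -17.7*l^2 + 3.22*l - 0.63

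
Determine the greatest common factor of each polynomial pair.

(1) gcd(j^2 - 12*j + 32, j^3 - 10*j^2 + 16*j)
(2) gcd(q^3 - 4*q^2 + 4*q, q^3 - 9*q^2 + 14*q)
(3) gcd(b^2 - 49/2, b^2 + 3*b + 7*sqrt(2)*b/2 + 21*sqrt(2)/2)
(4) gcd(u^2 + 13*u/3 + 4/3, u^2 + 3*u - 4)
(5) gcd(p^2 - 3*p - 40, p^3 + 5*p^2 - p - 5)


(1) = gcd((j - 8)*(j - 4), j*(j - 8)*(j - 2)) = j - 8
(2) = q^2 - 2*q
(3) = gcd((b - 7*sqrt(2)/2)*(b + 7*sqrt(2)/2), (b + 3)*(b + 7*sqrt(2)/2)) = b + 7*sqrt(2)/2
(4) = gcd((u + 1/3)*(u + 4), (u - 1)*(u + 4)) = u + 4
(5) = p + 5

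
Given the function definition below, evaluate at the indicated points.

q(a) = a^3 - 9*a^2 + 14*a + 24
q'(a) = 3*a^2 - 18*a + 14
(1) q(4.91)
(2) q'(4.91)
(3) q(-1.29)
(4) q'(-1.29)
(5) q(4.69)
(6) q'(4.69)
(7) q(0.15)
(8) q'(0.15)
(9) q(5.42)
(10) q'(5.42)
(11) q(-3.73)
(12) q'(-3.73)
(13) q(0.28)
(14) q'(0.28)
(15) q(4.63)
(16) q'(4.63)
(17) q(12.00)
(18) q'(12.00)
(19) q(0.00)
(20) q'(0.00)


(1) = -5.86
(2) = -2.06
(3) = -11.18
(4) = 42.21
(5) = -5.14
(6) = -4.43
(7) = 25.90
(8) = 11.37
(9) = -5.29
(10) = 4.57
(11) = -205.33
(12) = 122.88
(13) = 27.24
(14) = 9.20
(15) = -4.86
(16) = -5.03
(17) = 624.00
(18) = 230.00
(19) = 24.00
(20) = 14.00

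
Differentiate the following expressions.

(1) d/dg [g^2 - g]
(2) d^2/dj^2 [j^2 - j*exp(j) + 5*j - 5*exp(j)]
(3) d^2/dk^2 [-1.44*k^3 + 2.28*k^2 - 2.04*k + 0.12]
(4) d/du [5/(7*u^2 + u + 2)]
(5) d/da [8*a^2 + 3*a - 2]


(1) = 2*g - 1
(2) = -j*exp(j) - 7*exp(j) + 2
(3) = 4.56 - 8.64*k
(4) = 5*(-14*u - 1)/(7*u^2 + u + 2)^2
(5) = 16*a + 3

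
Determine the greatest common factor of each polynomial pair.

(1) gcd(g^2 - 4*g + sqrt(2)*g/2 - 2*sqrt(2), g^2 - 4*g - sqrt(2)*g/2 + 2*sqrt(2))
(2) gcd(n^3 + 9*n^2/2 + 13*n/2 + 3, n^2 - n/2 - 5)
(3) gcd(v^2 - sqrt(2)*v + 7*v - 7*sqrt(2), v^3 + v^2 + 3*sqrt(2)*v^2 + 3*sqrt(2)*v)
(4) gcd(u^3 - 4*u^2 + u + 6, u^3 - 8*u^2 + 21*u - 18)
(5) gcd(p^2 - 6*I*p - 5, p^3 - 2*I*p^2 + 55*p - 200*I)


(1) = gcd((g - 4)*(g + sqrt(2)/2), (g - 4)*(g - sqrt(2)/2)) = g - 4
(2) = n + 2
(3) = 1
(4) = u^2 - 5*u + 6
(5) = gcd((p - 5*I)*(p - I), (p - 5*I)^2*(p + 8*I)) = p - 5*I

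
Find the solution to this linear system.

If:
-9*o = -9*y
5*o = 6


Then:
o = 6/5
y = 6/5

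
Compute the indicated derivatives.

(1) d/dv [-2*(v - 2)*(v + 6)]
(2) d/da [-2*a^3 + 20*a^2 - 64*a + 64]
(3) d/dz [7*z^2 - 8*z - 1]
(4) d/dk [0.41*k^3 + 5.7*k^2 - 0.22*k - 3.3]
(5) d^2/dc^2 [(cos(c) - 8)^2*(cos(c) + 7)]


(1) = -4*v - 8
(2) = -6*a^2 + 40*a - 64
(3) = 14*z - 8
(4) = 1.23*k^2 + 11.4*k - 0.22
(5) = 189*cos(c)/4 + 18*cos(2*c) - 9*cos(3*c)/4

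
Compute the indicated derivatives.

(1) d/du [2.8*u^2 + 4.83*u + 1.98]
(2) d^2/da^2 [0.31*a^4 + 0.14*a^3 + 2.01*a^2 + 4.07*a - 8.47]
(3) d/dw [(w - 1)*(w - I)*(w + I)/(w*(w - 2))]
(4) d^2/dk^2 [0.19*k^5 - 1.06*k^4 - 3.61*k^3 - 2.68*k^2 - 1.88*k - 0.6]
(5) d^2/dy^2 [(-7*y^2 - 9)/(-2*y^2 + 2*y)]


(1) = 5.6*u + 4.83
(2) = 3.72*a^2 + 0.84*a + 4.02
(3) = (w^4 - 4*w^3 + w^2 + 2*w - 2)/(w^2*(w^2 - 4*w + 4))
(4) = 3.8*k^3 - 12.72*k^2 - 21.66*k - 5.36
(5) = (7*y^3 + 27*y^2 - 27*y + 9)/(y^3*(y^3 - 3*y^2 + 3*y - 1))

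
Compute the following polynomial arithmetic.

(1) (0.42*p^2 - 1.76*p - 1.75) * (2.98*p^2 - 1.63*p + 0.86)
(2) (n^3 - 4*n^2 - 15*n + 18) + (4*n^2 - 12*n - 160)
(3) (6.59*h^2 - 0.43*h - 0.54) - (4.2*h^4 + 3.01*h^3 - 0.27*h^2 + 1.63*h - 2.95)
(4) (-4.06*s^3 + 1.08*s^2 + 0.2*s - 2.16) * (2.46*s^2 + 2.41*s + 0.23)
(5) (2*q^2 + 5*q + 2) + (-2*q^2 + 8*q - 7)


(1) = 1.2516*p^4 - 5.9294*p^3 - 1.985*p^2 + 1.3389*p - 1.505
(2) = n^3 - 27*n - 142
(3) = -4.2*h^4 - 3.01*h^3 + 6.86*h^2 - 2.06*h + 2.41
(4) = -9.9876*s^5 - 7.1278*s^4 + 2.161*s^3 - 4.5832*s^2 - 5.1596*s - 0.4968
(5) = 13*q - 5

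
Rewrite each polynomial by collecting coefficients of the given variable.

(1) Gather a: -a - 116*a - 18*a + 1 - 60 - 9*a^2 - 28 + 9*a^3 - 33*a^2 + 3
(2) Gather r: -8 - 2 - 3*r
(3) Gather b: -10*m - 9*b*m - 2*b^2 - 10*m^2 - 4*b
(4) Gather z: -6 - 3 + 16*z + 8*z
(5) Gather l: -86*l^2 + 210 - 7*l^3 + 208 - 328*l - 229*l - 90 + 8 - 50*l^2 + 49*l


(1) = 9*a^3 - 42*a^2 - 135*a - 84
(2) = -3*r - 10
(3) = -2*b^2 + b*(-9*m - 4) - 10*m^2 - 10*m
(4) = 24*z - 9
(5) = -7*l^3 - 136*l^2 - 508*l + 336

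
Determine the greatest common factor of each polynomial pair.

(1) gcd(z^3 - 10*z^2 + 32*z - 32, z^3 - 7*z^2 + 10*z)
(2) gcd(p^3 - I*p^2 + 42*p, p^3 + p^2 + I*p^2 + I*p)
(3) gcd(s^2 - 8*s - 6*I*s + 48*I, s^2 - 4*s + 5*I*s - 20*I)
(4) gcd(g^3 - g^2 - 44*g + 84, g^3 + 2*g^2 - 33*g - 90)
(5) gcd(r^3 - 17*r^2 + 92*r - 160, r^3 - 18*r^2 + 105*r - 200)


(1) = gcd((z - 4)^2*(z - 2), z*(z - 5)*(z - 2)) = z - 2
(2) = p
(3) = 1
(4) = g - 6
(5) = gcd((r - 8)*(r - 5)*(r - 4), (r - 8)*(r - 5)^2) = r^2 - 13*r + 40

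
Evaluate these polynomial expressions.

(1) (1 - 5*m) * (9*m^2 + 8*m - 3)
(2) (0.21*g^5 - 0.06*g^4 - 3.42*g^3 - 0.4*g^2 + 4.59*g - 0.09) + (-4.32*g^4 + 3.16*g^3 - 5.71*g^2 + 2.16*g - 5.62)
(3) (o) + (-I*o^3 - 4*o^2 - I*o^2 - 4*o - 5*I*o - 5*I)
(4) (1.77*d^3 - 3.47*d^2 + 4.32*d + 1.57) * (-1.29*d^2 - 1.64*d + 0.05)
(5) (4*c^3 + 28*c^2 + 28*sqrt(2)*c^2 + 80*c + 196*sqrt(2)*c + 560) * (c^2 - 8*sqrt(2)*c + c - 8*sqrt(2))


(1) = -45*m^3 - 31*m^2 + 23*m - 3
(2) = 0.21*g^5 - 4.38*g^4 - 0.26*g^3 - 6.11*g^2 + 6.75*g - 5.71
(3) = -I*o^3 - 4*o^2 - I*o^2 - 3*o - 5*I*o - 5*I
(4) = -2.2833*d^5 + 1.5735*d^4 + 0.2065*d^3 - 9.2836*d^2 - 2.3588*d + 0.0785
(5) = 4*c^5 - 4*sqrt(2)*c^4 + 32*c^4 - 340*c^3 - 32*sqrt(2)*c^3 - 2944*c^2 - 668*sqrt(2)*c^2 - 5120*sqrt(2)*c - 2576*c - 4480*sqrt(2)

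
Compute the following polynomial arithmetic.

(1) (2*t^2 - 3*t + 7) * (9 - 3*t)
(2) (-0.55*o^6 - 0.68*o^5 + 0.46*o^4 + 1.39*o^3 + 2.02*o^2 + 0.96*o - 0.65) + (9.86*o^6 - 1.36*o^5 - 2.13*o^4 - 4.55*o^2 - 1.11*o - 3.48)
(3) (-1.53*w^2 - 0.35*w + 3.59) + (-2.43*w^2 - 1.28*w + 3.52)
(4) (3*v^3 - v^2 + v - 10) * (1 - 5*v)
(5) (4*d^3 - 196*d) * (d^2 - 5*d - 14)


(1) = -6*t^3 + 27*t^2 - 48*t + 63
(2) = 9.31*o^6 - 2.04*o^5 - 1.67*o^4 + 1.39*o^3 - 2.53*o^2 - 0.15*o - 4.13
(3) = -3.96*w^2 - 1.63*w + 7.11
(4) = -15*v^4 + 8*v^3 - 6*v^2 + 51*v - 10
(5) = 4*d^5 - 20*d^4 - 252*d^3 + 980*d^2 + 2744*d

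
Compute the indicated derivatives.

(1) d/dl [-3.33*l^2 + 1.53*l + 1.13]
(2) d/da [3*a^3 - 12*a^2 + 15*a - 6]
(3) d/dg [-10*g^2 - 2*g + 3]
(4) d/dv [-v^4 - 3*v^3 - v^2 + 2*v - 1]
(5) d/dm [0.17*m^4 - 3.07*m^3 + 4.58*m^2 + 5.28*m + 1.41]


(1) = 1.53 - 6.66*l
(2) = 9*a^2 - 24*a + 15
(3) = -20*g - 2
(4) = -4*v^3 - 9*v^2 - 2*v + 2
(5) = 0.68*m^3 - 9.21*m^2 + 9.16*m + 5.28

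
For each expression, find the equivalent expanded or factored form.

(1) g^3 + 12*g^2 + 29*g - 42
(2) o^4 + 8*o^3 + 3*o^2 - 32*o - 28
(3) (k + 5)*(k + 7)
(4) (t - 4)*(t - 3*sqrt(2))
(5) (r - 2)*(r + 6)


(1) = (g - 1)*(g + 6)*(g + 7)
(2) = (o - 2)*(o + 1)*(o + 2)*(o + 7)
(3) = k^2 + 12*k + 35
(4) = t^2 - 3*sqrt(2)*t - 4*t + 12*sqrt(2)
(5) = r^2 + 4*r - 12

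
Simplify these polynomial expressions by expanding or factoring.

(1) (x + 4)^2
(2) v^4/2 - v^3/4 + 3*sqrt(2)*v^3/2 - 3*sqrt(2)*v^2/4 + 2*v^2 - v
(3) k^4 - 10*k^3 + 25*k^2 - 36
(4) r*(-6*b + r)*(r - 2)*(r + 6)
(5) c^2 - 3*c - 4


(1) = x^2 + 8*x + 16
(2) = v*(v/2 + sqrt(2))*(v - 1/2)*(v + sqrt(2))
(3) = (k - 6)*(k - 3)*(k - 2)*(k + 1)
(4) = -6*b*r^3 - 24*b*r^2 + 72*b*r + r^4 + 4*r^3 - 12*r^2
(5) = (c - 4)*(c + 1)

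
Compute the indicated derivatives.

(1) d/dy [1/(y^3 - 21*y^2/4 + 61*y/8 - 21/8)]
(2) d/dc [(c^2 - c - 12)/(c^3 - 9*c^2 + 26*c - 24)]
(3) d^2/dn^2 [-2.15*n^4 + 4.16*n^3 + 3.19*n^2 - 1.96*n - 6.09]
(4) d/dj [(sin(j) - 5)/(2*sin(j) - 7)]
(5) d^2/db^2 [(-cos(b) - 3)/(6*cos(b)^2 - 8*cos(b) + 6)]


(1) = 8*(-24*y^2 + 84*y - 61)/(8*y^3 - 42*y^2 + 61*y - 21)^2
(2) = (-c^2 - 6*c + 21)/(c^4 - 10*c^3 + 37*c^2 - 60*c + 36)
(3) = -25.8*n^2 + 24.96*n + 6.38
(4) = 3*cos(j)/(2*sin(j) - 7)^2
(5) = 3*(-27*(1 - cos(2*b))^2*cos(b) - 40*(1 - cos(2*b))^2 - 234*cos(b) - 20*cos(2*b) + 36*cos(3*b) + 6*cos(5*b) + 228)/(8*cos(b) - 3*cos(2*b) - 9)^3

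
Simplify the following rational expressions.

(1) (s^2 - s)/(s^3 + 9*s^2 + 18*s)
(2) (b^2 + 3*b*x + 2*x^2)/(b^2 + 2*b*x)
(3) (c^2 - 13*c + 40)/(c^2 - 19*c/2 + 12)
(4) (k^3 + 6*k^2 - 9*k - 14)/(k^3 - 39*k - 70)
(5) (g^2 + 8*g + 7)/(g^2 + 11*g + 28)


(1) = (s - 1)/(s^2 + 9*s + 18)
(2) = (b + x)/b
(3) = (2*c - 10)/(2*c - 3)
(4) = (k^3 + 6*k^2 - 9*k - 14)/(k^3 - 39*k - 70)
(5) = (g + 1)/(g + 4)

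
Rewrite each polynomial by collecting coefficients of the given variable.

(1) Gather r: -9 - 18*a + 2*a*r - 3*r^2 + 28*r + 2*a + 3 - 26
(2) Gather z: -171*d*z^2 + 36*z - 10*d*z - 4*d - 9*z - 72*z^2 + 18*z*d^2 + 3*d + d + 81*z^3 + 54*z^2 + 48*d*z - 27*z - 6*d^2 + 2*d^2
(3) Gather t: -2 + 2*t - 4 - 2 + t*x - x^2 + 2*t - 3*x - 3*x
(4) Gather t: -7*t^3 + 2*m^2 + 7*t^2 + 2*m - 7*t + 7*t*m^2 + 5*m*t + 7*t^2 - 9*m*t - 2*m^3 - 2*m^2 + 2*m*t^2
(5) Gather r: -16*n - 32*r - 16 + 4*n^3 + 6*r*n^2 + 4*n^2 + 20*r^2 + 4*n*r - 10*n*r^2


(1) = -16*a - 3*r^2 + r*(2*a + 28) - 32
(2) = -4*d^2 + 81*z^3 + z^2*(-171*d - 18) + z*(18*d^2 + 38*d)
(3) = t*(x + 4) - x^2 - 6*x - 8
(4) = -2*m^3 + 2*m - 7*t^3 + t^2*(2*m + 14) + t*(7*m^2 - 4*m - 7)
(5) = 4*n^3 + 4*n^2 - 16*n + r^2*(20 - 10*n) + r*(6*n^2 + 4*n - 32) - 16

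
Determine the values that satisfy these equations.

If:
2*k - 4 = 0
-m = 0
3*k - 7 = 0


Then:
No Solution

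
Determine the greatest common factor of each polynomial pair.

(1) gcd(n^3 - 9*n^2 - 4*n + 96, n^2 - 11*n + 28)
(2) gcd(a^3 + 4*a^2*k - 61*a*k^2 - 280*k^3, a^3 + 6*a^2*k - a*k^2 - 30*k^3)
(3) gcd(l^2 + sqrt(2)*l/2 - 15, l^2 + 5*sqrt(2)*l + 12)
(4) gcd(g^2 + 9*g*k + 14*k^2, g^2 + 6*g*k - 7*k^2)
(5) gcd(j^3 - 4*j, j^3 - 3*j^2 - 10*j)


(1) = n - 4
(2) = a + 5*k
(3) = l + 3*sqrt(2)
(4) = g + 7*k
(5) = j^2 + 2*j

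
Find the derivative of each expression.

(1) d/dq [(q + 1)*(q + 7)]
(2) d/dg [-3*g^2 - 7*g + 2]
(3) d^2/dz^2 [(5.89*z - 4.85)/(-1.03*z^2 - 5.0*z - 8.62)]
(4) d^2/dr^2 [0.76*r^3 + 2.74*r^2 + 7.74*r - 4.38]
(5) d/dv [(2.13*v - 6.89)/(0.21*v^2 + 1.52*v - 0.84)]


(1) = 2*q + 8
(2) = -6*g - 7
(3) = (-(2.06*z + 5.0)*(4.12*z + 10.0)*(5.89*z - 4.85) + (36.4002*z + 48.909)*(1.03*z^2 + 5.0*z + 8.62))/(1.03*z^2 + 5.0*z + 8.62)^3
(4) = 4.56*r + 5.48
(5) = (-0.4473*v^2 + 2.8938*v + 8.6836)/(0.0441*v^4 + 0.6384*v^3 + 1.9576*v^2 - 2.5536*v + 0.7056)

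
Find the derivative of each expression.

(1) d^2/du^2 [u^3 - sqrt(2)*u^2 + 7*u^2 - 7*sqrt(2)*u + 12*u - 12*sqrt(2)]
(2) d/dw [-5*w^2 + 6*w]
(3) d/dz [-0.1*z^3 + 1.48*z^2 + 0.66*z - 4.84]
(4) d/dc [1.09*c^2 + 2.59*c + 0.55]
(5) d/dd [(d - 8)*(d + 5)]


(1) = 6*u - 2*sqrt(2) + 14
(2) = 6 - 10*w
(3) = -0.3*z^2 + 2.96*z + 0.66
(4) = 2.18*c + 2.59
(5) = 2*d - 3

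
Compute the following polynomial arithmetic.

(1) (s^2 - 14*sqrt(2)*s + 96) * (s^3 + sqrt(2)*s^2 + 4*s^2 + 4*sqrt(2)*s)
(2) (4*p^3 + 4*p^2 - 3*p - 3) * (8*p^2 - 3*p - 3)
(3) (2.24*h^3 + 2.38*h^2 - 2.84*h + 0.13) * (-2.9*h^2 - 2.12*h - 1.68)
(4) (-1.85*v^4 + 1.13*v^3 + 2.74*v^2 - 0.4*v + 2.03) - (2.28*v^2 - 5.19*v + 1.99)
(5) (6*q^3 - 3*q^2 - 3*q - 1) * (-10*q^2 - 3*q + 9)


(1) = s^5 - 13*sqrt(2)*s^4 + 4*s^4 - 52*sqrt(2)*s^3 + 68*s^3 + 96*sqrt(2)*s^2 + 272*s^2 + 384*sqrt(2)*s
(2) = 32*p^5 + 20*p^4 - 48*p^3 - 27*p^2 + 18*p + 9
(3) = -6.496*h^5 - 11.6508*h^4 - 0.5728*h^3 + 1.6454*h^2 + 4.4956*h - 0.2184
(4) = -1.85*v^4 + 1.13*v^3 + 0.46*v^2 + 4.79*v + 0.04
(5) = -60*q^5 + 12*q^4 + 93*q^3 - 8*q^2 - 24*q - 9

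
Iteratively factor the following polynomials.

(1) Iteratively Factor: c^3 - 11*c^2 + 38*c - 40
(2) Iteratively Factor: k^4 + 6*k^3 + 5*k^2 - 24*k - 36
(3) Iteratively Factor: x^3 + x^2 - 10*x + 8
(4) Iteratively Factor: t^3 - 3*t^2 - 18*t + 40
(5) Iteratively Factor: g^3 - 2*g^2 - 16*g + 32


(1) = (c - 4)*(c^2 - 7*c + 10) = (c - 5)*(c - 4)*(c - 2)
(2) = (k - 2)*(k^3 + 8*k^2 + 21*k + 18) = (k - 2)*(k + 3)*(k^2 + 5*k + 6) = (k - 2)*(k + 3)^2*(k + 2)
(3) = (x - 1)*(x^2 + 2*x - 8) = (x - 2)*(x - 1)*(x + 4)
(4) = (t - 2)*(t^2 - t - 20) = (t - 5)*(t - 2)*(t + 4)
(5) = (g - 4)*(g^2 + 2*g - 8) = (g - 4)*(g + 4)*(g - 2)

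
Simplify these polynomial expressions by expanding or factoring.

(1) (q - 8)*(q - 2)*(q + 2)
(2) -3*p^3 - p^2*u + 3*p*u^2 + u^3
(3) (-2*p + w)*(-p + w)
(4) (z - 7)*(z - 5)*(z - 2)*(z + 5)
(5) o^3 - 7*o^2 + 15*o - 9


(1) = q^3 - 8*q^2 - 4*q + 32
(2) = (-p + u)*(p + u)*(3*p + u)
(3) = 2*p^2 - 3*p*w + w^2
(4) = z^4 - 9*z^3 - 11*z^2 + 225*z - 350
(5) = (o - 3)^2*(o - 1)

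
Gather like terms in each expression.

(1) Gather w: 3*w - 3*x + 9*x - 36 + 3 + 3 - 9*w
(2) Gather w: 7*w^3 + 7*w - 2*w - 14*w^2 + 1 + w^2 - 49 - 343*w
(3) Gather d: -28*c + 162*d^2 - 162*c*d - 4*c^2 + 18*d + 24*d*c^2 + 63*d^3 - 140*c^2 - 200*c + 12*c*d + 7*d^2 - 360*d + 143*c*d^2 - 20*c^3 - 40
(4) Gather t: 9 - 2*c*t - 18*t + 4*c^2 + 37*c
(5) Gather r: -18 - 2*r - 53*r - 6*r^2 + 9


(1) = -6*w + 6*x - 30
(2) = 7*w^3 - 13*w^2 - 338*w - 48
(3) = -20*c^3 - 144*c^2 - 228*c + 63*d^3 + d^2*(143*c + 169) + d*(24*c^2 - 150*c - 342) - 40
(4) = 4*c^2 + 37*c + t*(-2*c - 18) + 9
(5) = -6*r^2 - 55*r - 9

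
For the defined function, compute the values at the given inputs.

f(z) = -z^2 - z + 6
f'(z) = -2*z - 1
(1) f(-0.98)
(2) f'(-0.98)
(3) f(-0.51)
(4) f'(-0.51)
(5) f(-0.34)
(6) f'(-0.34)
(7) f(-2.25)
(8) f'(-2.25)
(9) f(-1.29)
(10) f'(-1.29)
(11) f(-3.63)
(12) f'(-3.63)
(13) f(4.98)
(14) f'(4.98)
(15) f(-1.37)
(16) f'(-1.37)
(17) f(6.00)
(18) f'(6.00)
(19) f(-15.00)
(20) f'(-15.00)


(1) = 6.02
(2) = 0.96
(3) = 6.25
(4) = 0.02
(5) = 6.22
(6) = -0.32
(7) = 3.19
(8) = 3.50
(9) = 5.63
(10) = 1.58
(11) = -3.55
(12) = 6.26
(13) = -23.78
(14) = -10.96
(15) = 5.49
(16) = 1.74
(17) = -36.00
(18) = -13.00
(19) = -204.00
(20) = 29.00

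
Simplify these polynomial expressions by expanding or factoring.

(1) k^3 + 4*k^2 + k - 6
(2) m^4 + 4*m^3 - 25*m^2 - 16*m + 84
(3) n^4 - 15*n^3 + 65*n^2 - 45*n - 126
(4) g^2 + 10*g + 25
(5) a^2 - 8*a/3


(1) = (k - 1)*(k + 2)*(k + 3)
(2) = (m - 3)*(m - 2)*(m + 2)*(m + 7)
(3) = (n - 7)*(n - 6)*(n - 3)*(n + 1)
(4) = (g + 5)^2
(5) = a*(a - 8/3)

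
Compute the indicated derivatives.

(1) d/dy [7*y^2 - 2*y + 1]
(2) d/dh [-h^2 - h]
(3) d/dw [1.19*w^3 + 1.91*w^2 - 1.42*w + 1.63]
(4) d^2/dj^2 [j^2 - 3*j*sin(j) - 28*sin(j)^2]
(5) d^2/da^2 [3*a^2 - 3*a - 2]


(1) = 14*y - 2
(2) = -2*h - 1
(3) = 3.57*w^2 + 3.82*w - 1.42
(4) = 3*j*sin(j) + 112*sin(j)^2 - 6*cos(j) - 54
(5) = 6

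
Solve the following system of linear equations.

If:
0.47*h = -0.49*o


Then:
h = -1.04255319148936*o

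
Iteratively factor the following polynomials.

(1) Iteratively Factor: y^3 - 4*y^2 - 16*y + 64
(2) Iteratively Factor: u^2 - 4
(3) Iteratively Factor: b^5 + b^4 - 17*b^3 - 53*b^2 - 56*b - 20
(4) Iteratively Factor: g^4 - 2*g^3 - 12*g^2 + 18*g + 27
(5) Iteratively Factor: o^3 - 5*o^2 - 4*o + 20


(1) = (y - 4)*(y^2 - 16) = (y - 4)^2*(y + 4)
(2) = (u - 2)*(u + 2)
(3) = (b + 2)*(b^4 - b^3 - 15*b^2 - 23*b - 10) = (b + 1)*(b + 2)*(b^3 - 2*b^2 - 13*b - 10) = (b + 1)*(b + 2)^2*(b^2 - 4*b - 5) = (b - 5)*(b + 1)*(b + 2)^2*(b + 1)
(4) = (g - 3)*(g^3 + g^2 - 9*g - 9) = (g - 3)*(g + 1)*(g^2 - 9) = (g - 3)^2*(g + 1)*(g + 3)
(5) = (o - 2)*(o^2 - 3*o - 10) = (o - 2)*(o + 2)*(o - 5)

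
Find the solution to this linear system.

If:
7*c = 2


Then:
c = 2/7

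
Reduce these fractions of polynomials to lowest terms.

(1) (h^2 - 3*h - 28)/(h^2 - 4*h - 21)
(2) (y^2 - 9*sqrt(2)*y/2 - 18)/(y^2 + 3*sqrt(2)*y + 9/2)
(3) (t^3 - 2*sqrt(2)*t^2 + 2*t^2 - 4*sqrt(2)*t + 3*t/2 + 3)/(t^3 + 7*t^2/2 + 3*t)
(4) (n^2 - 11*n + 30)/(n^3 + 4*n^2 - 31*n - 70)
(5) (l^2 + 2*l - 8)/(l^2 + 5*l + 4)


(1) = (h + 4)/(h + 3)
(2) = (4*y - 24*sqrt(2))/(4*y + 6*sqrt(2))
(3) = (4*t^2 - 8*sqrt(2)*t + 6)/(4*t^2 + 6*t)
(4) = (n - 6)/(n^2 + 9*n + 14)
(5) = (l - 2)/(l + 1)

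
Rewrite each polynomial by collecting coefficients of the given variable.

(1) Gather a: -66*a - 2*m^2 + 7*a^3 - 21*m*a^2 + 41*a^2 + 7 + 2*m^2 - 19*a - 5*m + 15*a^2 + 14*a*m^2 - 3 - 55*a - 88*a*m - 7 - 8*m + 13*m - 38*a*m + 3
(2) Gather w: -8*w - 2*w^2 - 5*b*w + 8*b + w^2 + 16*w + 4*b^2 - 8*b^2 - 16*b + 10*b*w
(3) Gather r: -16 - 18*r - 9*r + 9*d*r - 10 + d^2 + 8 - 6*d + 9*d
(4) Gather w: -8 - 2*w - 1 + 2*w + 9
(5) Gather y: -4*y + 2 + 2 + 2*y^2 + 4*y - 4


(1) = 7*a^3 + a^2*(56 - 21*m) + a*(14*m^2 - 126*m - 140)
(2) = -4*b^2 - 8*b - w^2 + w*(5*b + 8)
(3) = d^2 + 3*d + r*(9*d - 27) - 18
(4) = 0
(5) = 2*y^2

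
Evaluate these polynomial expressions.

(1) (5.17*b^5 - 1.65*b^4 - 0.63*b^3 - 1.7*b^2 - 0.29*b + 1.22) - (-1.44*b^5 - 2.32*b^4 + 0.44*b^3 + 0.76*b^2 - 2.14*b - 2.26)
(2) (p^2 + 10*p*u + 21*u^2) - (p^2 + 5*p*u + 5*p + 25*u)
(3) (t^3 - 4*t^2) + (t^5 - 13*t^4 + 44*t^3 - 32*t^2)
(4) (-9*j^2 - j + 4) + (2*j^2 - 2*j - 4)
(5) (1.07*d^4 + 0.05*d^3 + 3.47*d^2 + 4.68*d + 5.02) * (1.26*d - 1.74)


(1) = 6.61*b^5 + 0.67*b^4 - 1.07*b^3 - 2.46*b^2 + 1.85*b + 3.48
(2) = 5*p*u - 5*p + 21*u^2 - 25*u
(3) = t^5 - 13*t^4 + 45*t^3 - 36*t^2
(4) = -7*j^2 - 3*j
(5) = 1.3482*d^5 - 1.7988*d^4 + 4.2852*d^3 - 0.141*d^2 - 1.818*d - 8.7348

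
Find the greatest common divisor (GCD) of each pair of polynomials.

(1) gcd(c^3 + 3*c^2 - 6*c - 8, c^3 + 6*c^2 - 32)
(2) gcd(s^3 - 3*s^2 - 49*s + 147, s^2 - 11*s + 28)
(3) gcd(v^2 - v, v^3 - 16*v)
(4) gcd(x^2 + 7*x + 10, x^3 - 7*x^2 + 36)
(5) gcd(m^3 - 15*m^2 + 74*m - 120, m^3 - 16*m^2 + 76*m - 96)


(1) = c^2 + 2*c - 8
(2) = gcd((s - 7)*(s - 3)*(s + 7), (s - 7)*(s - 4)) = s - 7
(3) = v
(4) = x + 2
(5) = gcd((m - 6)*(m - 5)*(m - 4), (m - 8)*(m - 6)*(m - 2)) = m - 6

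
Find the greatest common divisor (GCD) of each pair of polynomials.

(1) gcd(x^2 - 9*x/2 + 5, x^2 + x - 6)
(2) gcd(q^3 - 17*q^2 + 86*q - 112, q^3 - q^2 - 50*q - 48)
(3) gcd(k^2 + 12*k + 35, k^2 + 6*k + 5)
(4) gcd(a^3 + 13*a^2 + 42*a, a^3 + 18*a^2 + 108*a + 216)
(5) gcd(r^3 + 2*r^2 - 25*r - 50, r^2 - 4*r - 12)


(1) = x - 2
(2) = gcd((q - 8)*(q - 7)*(q - 2), (q - 8)*(q + 1)*(q + 6)) = q - 8
(3) = gcd((k + 5)*(k + 7), (k + 1)*(k + 5)) = k + 5
(4) = gcd(a*(a + 6)*(a + 7), (a + 6)^3) = a + 6
(5) = r + 2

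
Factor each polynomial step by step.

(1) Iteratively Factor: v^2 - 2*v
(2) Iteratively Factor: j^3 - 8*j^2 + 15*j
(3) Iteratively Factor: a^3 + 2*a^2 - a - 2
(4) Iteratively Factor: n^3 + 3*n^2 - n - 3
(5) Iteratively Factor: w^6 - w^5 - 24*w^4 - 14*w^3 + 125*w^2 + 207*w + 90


(1) = (v)*(v - 2)
(2) = (j)*(j^2 - 8*j + 15) = j*(j - 3)*(j - 5)
(3) = (a + 2)*(a^2 - 1) = (a - 1)*(a + 2)*(a + 1)
(4) = (n + 3)*(n^2 - 1) = (n - 1)*(n + 3)*(n + 1)
(5) = (w + 2)*(w^5 - 3*w^4 - 18*w^3 + 22*w^2 + 81*w + 45) = (w + 1)*(w + 2)*(w^4 - 4*w^3 - 14*w^2 + 36*w + 45) = (w - 5)*(w + 1)*(w + 2)*(w^3 + w^2 - 9*w - 9) = (w - 5)*(w + 1)^2*(w + 2)*(w^2 - 9) = (w - 5)*(w - 3)*(w + 1)^2*(w + 2)*(w + 3)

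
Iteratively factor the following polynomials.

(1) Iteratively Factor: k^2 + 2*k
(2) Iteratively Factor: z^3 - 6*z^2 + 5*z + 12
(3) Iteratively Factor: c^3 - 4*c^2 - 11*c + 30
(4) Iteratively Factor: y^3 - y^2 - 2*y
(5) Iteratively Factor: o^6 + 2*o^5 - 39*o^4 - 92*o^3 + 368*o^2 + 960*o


(1) = (k + 2)*(k)
(2) = (z - 4)*(z^2 - 2*z - 3) = (z - 4)*(z - 3)*(z + 1)
(3) = (c - 5)*(c^2 + c - 6) = (c - 5)*(c - 2)*(c + 3)
(4) = (y)*(y^2 - y - 2) = y*(y - 2)*(y + 1)
(5) = (o)*(o^5 + 2*o^4 - 39*o^3 - 92*o^2 + 368*o + 960) = o*(o + 4)*(o^4 - 2*o^3 - 31*o^2 + 32*o + 240) = o*(o - 4)*(o + 4)*(o^3 + 2*o^2 - 23*o - 60) = o*(o - 4)*(o + 4)^2*(o^2 - 2*o - 15) = o*(o - 5)*(o - 4)*(o + 4)^2*(o + 3)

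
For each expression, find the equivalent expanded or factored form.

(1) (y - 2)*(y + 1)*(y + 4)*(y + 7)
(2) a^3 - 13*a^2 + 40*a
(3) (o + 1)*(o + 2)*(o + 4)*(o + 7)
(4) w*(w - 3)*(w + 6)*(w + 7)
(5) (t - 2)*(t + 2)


(1) = y^4 + 10*y^3 + 15*y^2 - 50*y - 56
(2) = a*(a - 8)*(a - 5)
(3) = o^4 + 14*o^3 + 63*o^2 + 106*o + 56
(4) = w^4 + 10*w^3 + 3*w^2 - 126*w
(5) = t^2 - 4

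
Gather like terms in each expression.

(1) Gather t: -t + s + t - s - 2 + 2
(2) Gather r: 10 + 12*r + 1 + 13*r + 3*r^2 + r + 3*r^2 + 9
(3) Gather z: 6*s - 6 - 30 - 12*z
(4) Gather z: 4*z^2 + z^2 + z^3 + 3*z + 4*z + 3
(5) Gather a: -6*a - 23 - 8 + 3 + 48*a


(1) = 0
(2) = 6*r^2 + 26*r + 20
(3) = 6*s - 12*z - 36
(4) = z^3 + 5*z^2 + 7*z + 3
(5) = 42*a - 28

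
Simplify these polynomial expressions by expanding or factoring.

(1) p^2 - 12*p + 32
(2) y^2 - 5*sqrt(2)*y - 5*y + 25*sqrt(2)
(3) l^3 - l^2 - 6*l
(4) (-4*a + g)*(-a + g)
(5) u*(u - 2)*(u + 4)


(1) = (p - 8)*(p - 4)
(2) = (y - 5)*(y - 5*sqrt(2))
(3) = l*(l - 3)*(l + 2)
(4) = 4*a^2 - 5*a*g + g^2
(5) = u^3 + 2*u^2 - 8*u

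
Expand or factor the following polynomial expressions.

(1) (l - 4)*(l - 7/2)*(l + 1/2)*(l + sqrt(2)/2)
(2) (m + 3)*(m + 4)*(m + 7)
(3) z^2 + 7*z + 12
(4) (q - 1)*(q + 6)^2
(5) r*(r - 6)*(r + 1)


(1) = l^4 - 7*l^3 + sqrt(2)*l^3/2 - 7*sqrt(2)*l^2/2 + 41*l^2/4 + 7*l + 41*sqrt(2)*l/8 + 7*sqrt(2)/2
(2) = m^3 + 14*m^2 + 61*m + 84
(3) = (z + 3)*(z + 4)
(4) = q^3 + 11*q^2 + 24*q - 36
(5) = r^3 - 5*r^2 - 6*r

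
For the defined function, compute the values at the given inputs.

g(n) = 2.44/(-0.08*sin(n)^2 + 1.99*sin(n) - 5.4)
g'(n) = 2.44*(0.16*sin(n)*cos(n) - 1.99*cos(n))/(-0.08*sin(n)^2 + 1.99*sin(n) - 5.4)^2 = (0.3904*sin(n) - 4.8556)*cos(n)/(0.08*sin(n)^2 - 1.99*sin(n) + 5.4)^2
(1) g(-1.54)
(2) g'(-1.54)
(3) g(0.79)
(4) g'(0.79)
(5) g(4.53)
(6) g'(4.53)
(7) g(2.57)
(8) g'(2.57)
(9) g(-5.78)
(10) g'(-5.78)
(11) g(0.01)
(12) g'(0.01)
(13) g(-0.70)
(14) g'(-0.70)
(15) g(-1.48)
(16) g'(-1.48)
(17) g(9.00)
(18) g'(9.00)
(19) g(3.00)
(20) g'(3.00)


(1) = -0.33
(2) = -0.00
(3) = -0.61
(4) = -0.20
(5) = -0.33
(6) = 0.02
(7) = -0.56
(8) = 0.21
(9) = -0.55
(10) = -0.21
(11) = -0.45
(12) = -0.17
(13) = -0.36
(14) = -0.09
(15) = -0.33
(16) = -0.01
(17) = -0.53
(18) = 0.20
(19) = -0.48
(20) = 0.18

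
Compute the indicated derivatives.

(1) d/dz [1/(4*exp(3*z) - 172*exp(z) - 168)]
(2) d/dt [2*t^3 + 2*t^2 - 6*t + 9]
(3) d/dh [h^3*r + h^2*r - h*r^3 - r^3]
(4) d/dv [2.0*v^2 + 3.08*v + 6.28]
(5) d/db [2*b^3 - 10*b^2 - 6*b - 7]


(1) = (43 - 3*exp(2*z))*exp(z)/(4*(-exp(3*z) + 43*exp(z) + 42)^2)
(2) = 6*t^2 + 4*t - 6
(3) = r*(3*h^2 + 2*h - r^2)
(4) = 4.0*v + 3.08
(5) = 6*b^2 - 20*b - 6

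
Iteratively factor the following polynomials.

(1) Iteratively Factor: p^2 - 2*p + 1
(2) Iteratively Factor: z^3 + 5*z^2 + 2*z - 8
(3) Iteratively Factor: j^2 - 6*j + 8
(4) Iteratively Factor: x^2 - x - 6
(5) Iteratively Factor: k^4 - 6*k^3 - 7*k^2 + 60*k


(1) = (p - 1)*(p - 1)
(2) = (z + 2)*(z^2 + 3*z - 4) = (z - 1)*(z + 2)*(z + 4)
(3) = (j - 4)*(j - 2)
(4) = (x + 2)*(x - 3)
(5) = (k - 5)*(k^3 - k^2 - 12*k) = (k - 5)*(k - 4)*(k^2 + 3*k) = k*(k - 5)*(k - 4)*(k + 3)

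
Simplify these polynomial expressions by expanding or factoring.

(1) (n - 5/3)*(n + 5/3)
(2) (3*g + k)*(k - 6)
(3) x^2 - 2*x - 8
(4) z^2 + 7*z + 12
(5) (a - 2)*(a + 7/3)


(1) = n^2 - 25/9
(2) = 3*g*k - 18*g + k^2 - 6*k
(3) = (x - 4)*(x + 2)
(4) = (z + 3)*(z + 4)
(5) = a^2 + a/3 - 14/3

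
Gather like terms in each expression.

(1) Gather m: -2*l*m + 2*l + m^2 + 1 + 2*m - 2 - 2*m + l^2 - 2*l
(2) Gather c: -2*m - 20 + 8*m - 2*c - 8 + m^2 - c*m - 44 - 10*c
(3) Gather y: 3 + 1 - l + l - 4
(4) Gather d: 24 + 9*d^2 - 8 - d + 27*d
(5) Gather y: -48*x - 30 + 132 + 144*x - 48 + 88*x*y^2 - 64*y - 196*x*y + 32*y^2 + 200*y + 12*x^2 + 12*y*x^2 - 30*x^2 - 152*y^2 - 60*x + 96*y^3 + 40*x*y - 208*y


(1) = l^2 - 2*l*m + m^2 - 1
(2) = c*(-m - 12) + m^2 + 6*m - 72
(3) = 0
(4) = 9*d^2 + 26*d + 16
(5) = -18*x^2 + 36*x + 96*y^3 + y^2*(88*x - 120) + y*(12*x^2 - 156*x - 72) + 54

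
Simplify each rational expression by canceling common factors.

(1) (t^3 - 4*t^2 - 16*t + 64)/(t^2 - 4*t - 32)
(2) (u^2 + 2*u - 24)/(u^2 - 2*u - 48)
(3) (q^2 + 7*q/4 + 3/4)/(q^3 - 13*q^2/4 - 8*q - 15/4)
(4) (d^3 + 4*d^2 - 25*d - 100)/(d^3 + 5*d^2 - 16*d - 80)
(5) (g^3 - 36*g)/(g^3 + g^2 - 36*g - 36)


(1) = (t^2 - 8*t + 16)/(t - 8)
(2) = (u - 4)/(u - 8)
(3) = 1/(q - 5)
(4) = (d - 5)/(d - 4)
(5) = g/(g + 1)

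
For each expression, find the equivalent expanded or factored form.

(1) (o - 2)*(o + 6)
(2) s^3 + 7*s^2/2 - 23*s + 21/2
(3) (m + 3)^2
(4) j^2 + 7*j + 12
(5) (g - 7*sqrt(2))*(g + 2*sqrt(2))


(1) = o^2 + 4*o - 12
(2) = (s - 3)*(s - 1/2)*(s + 7)
(3) = m^2 + 6*m + 9
(4) = (j + 3)*(j + 4)
(5) = g^2 - 5*sqrt(2)*g - 28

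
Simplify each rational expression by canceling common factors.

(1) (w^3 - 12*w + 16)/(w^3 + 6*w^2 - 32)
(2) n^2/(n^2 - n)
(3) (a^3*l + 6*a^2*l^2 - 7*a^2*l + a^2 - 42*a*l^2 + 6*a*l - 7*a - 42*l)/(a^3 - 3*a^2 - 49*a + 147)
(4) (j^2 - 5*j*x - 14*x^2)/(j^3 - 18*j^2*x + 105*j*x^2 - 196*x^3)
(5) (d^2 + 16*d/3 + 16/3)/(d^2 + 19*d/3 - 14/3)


(1) = (w - 2)/(w + 4)
(2) = n/(n - 1)
(3) = (a^2*l + 6*a*l^2 + a + 6*l)/(a^2 + 4*a - 21)
(4) = (j + 2*x)/(j^2 - 11*j*x + 28*x^2)
(5) = (3*d^2 + 16*d + 16)/(3*d^2 + 19*d - 14)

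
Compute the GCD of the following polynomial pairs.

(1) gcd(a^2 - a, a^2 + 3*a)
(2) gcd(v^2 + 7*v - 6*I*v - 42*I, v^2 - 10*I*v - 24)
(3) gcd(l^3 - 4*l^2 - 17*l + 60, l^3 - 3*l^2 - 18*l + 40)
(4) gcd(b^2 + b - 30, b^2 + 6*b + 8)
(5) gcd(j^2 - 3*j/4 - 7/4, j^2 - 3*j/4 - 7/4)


(1) = a
(2) = v - 6*I
(3) = l^2 - l - 20
(4) = gcd((b - 5)*(b + 6), (b + 2)*(b + 4)) = 1
(5) = j^2 - 3*j/4 - 7/4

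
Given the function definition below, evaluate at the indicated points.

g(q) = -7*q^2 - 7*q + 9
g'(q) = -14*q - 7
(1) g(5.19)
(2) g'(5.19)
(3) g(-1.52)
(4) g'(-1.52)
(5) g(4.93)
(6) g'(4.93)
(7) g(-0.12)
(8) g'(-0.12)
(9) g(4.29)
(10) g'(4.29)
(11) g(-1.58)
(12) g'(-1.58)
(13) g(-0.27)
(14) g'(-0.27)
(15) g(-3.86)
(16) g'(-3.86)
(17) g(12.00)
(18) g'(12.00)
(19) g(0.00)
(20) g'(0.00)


(1) = -215.88
(2) = -79.66
(3) = 3.47
(4) = 14.28
(5) = -195.64
(6) = -76.02
(7) = 9.74
(8) = -5.32
(9) = -149.86
(10) = -67.06
(11) = 2.59
(12) = 15.12
(13) = 10.38
(14) = -3.22
(15) = -68.28
(16) = 47.04
(17) = -1083.00
(18) = -175.00
(19) = 9.00
(20) = -7.00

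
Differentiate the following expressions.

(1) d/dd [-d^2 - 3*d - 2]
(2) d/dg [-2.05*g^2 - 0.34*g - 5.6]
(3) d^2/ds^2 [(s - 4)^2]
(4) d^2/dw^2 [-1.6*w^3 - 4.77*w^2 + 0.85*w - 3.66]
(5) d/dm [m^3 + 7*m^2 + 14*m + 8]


(1) = -2*d - 3
(2) = -4.1*g - 0.34
(3) = 2
(4) = -9.6*w - 9.54
(5) = 3*m^2 + 14*m + 14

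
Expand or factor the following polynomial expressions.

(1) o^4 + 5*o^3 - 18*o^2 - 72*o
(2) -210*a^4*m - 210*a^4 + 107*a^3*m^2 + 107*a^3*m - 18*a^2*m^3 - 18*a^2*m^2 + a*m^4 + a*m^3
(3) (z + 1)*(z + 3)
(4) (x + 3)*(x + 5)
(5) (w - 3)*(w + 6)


(1) = o*(o - 4)*(o + 3)*(o + 6)
(2) = (-7*a + m)*(-6*a + m)*(-5*a + m)*(a*m + a)
(3) = z^2 + 4*z + 3
(4) = x^2 + 8*x + 15
(5) = w^2 + 3*w - 18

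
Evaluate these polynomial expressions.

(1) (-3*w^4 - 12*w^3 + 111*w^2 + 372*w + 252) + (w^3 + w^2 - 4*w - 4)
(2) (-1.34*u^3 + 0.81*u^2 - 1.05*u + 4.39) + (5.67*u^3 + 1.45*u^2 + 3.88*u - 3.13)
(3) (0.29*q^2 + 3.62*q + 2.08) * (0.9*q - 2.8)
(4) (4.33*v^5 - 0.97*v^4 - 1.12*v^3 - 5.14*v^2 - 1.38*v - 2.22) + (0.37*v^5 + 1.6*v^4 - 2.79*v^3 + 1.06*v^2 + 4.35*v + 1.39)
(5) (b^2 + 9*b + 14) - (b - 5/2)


(1) = -3*w^4 - 11*w^3 + 112*w^2 + 368*w + 248
(2) = 4.33*u^3 + 2.26*u^2 + 2.83*u + 1.26
(3) = 0.261*q^3 + 2.446*q^2 - 8.264*q - 5.824
(4) = 4.7*v^5 + 0.63*v^4 - 3.91*v^3 - 4.08*v^2 + 2.97*v - 0.83
(5) = b^2 + 8*b + 33/2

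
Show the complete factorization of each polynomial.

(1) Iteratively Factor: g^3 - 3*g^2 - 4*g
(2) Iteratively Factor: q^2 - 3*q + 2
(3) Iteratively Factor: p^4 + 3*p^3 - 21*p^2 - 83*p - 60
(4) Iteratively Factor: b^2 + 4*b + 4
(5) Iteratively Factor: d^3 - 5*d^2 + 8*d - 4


(1) = (g + 1)*(g^2 - 4*g) = (g - 4)*(g + 1)*(g)
(2) = (q - 1)*(q - 2)
(3) = (p + 3)*(p^3 - 21*p - 20) = (p + 3)*(p + 4)*(p^2 - 4*p - 5) = (p + 1)*(p + 3)*(p + 4)*(p - 5)
(4) = (b + 2)*(b + 2)
(5) = (d - 1)*(d^2 - 4*d + 4) = (d - 2)*(d - 1)*(d - 2)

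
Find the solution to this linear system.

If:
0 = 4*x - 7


Then:
x = 7/4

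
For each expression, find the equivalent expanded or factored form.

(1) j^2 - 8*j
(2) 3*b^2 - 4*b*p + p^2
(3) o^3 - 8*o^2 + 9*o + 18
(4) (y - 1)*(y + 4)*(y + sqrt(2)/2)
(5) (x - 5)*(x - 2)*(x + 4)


(1) = j*(j - 8)
(2) = (-3*b + p)*(-b + p)
(3) = (o - 6)*(o - 3)*(o + 1)
(4) = y^3 + sqrt(2)*y^2/2 + 3*y^2 - 4*y + 3*sqrt(2)*y/2 - 2*sqrt(2)
(5) = x^3 - 3*x^2 - 18*x + 40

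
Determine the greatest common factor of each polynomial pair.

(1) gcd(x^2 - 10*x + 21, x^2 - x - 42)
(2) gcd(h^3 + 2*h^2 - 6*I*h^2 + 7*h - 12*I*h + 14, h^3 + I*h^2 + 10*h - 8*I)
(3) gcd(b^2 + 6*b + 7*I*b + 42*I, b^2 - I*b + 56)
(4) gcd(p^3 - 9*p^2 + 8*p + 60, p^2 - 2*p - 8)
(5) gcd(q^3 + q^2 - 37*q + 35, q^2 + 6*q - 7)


(1) = gcd((x - 7)*(x - 3), (x - 7)*(x + 6)) = x - 7
(2) = gcd((h + 2)*(h - 7*I)*(h + I), (h - 2*I)*(h - I)*(h + 4*I)) = 1
(3) = gcd((b + 6)*(b + 7*I), (b - 8*I)*(b + 7*I)) = b + 7*I
(4) = gcd((p - 6)*(p - 5)*(p + 2), (p - 4)*(p + 2)) = p + 2
(5) = q^2 + 6*q - 7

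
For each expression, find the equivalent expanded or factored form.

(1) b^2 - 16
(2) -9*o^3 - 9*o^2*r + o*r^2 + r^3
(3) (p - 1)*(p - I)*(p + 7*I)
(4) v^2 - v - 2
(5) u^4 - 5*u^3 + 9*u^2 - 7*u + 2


(1) = (b - 4)*(b + 4)
(2) = (-3*o + r)*(o + r)*(3*o + r)
(3) = p^3 - p^2 + 6*I*p^2 + 7*p - 6*I*p - 7
(4) = (v - 2)*(v + 1)
(5) = (u - 2)*(u - 1)^3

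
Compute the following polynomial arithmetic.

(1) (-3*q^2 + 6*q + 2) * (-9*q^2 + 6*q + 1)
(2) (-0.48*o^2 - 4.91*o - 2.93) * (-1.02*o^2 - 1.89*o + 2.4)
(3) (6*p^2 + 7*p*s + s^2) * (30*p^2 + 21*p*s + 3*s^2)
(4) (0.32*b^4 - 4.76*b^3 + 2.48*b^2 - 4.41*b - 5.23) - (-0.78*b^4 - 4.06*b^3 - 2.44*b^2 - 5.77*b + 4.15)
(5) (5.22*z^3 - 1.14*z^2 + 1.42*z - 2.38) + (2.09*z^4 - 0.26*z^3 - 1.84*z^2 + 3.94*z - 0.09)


(1) = 27*q^4 - 72*q^3 + 15*q^2 + 18*q + 2
(2) = 0.4896*o^4 + 5.9154*o^3 + 11.1165*o^2 - 6.2463*o - 7.032
(3) = 180*p^4 + 336*p^3*s + 195*p^2*s^2 + 42*p*s^3 + 3*s^4
(4) = 1.1*b^4 - 0.7*b^3 + 4.92*b^2 + 1.36*b - 9.38
(5) = 2.09*z^4 + 4.96*z^3 - 2.98*z^2 + 5.36*z - 2.47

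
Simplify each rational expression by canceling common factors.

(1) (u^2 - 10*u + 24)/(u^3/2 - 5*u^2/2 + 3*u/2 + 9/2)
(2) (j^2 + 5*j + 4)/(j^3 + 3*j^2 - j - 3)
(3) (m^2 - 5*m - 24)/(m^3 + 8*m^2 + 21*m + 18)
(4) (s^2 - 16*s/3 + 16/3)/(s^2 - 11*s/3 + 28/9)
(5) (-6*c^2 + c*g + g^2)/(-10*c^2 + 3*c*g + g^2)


(1) = (2*u^2 - 20*u + 48)/(u^3 - 5*u^2 + 3*u + 9)
(2) = (j + 4)/(j^2 + 2*j - 3)
(3) = (m - 8)/(m^2 + 5*m + 6)
(4) = (3*s - 12)/(3*s - 7)
(5) = (3*c + g)/(5*c + g)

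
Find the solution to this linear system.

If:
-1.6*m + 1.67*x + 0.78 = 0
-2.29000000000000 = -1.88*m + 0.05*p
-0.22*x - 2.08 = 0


Then:
m = -9.38
p = -398.51
x = -9.45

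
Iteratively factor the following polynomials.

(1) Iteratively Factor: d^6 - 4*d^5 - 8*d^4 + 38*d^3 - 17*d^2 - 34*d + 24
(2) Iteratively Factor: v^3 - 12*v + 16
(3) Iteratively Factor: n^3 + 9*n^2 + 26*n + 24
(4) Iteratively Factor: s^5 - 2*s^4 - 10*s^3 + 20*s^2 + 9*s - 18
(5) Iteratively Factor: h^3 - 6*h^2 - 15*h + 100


(1) = (d - 1)*(d^5 - 3*d^4 - 11*d^3 + 27*d^2 + 10*d - 24) = (d - 4)*(d - 1)*(d^4 + d^3 - 7*d^2 - d + 6) = (d - 4)*(d - 1)*(d + 3)*(d^3 - 2*d^2 - d + 2) = (d - 4)*(d - 2)*(d - 1)*(d + 3)*(d^2 - 1) = (d - 4)*(d - 2)*(d - 1)*(d + 1)*(d + 3)*(d - 1)
(2) = (v - 2)*(v^2 + 2*v - 8) = (v - 2)^2*(v + 4)
(3) = (n + 3)*(n^2 + 6*n + 8) = (n + 3)*(n + 4)*(n + 2)
(4) = (s + 1)*(s^4 - 3*s^3 - 7*s^2 + 27*s - 18) = (s + 1)*(s + 3)*(s^3 - 6*s^2 + 11*s - 6) = (s - 2)*(s + 1)*(s + 3)*(s^2 - 4*s + 3) = (s - 3)*(s - 2)*(s + 1)*(s + 3)*(s - 1)
(5) = (h - 5)*(h^2 - h - 20) = (h - 5)^2*(h + 4)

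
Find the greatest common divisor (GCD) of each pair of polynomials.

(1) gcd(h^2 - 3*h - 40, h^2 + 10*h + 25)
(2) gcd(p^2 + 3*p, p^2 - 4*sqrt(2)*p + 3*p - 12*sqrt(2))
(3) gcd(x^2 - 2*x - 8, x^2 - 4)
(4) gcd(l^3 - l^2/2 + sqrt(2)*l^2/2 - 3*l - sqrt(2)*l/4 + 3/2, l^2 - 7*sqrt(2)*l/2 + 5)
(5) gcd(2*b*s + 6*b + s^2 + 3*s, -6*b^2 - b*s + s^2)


(1) = gcd((h - 8)*(h + 5), (h + 5)^2) = h + 5
(2) = gcd(p*(p + 3), (p + 3)*(p - 4*sqrt(2))) = p + 3
(3) = x + 2
(4) = l - sqrt(2)
(5) = 2*b + s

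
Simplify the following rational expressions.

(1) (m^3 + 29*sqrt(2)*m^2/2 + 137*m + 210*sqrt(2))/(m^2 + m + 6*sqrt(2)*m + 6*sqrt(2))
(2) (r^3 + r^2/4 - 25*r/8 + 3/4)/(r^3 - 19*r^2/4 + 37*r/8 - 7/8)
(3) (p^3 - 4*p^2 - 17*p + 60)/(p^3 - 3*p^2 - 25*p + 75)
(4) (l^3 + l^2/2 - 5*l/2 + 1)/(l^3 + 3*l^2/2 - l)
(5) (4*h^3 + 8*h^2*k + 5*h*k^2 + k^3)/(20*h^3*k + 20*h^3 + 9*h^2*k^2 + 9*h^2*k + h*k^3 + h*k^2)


(1) = (2*m^2 + 17*sqrt(2)*m + 70)/(2*m + 2)
(2) = (2*r^2 + r - 6)/(2*r^2 - 9*r + 7)
(3) = (p + 4)/(p + 5)
(4) = (l - 1)/l
(5) = (4*h^3 + 8*h^2*k + 5*h*k^2 + k^3)/(20*h^3*k + 20*h^3 + 9*h^2*k^2 + 9*h^2*k + h*k^3 + h*k^2)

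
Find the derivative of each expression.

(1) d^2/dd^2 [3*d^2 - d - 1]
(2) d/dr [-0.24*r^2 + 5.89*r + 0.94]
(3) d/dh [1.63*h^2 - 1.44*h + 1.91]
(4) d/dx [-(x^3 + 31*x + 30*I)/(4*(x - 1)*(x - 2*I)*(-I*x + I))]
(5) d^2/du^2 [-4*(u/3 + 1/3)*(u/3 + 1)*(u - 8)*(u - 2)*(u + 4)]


(1) = 6
(2) = 5.89 - 0.48*r
(3) = 3.26*h - 1.44
(4) = I*(-(x - 1)*(x - 2*I)*(3*x^2 + 31) + (x - 1)*(x^3 + 31*x + 30*I) + 2*(x - 2*I)*(x^3 + 31*x + 30*I))/(4*(x - 1)^3*(x - 2*I)^2)
(5) = -80*u^3/9 + 32*u^2/3 + 120*u + 400/9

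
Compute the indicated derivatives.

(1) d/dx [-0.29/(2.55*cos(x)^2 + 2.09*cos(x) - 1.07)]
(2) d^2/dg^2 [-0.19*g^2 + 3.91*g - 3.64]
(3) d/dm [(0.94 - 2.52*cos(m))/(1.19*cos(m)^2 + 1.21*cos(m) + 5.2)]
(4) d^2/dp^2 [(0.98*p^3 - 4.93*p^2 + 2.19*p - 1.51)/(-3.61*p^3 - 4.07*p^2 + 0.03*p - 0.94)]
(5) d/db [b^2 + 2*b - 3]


(1) = -(1.479*cos(x) + 0.6061)*sin(x)/(2.55*cos(x)^2 + 2.09*cos(x) - 1.07)^2
(2) = -0.380000000000000
(3) = (-2.9988*cos(m)^2 + 2.2372*cos(m) + 14.2414)*sin(m)/(1.4161*cos(m)^4 + 2.8798*cos(m)^3 + 13.8401*cos(m)^2 + 12.584*cos(m) + 27.04)
(4) = (157.294198*p^6 - 171.878598*p^5 + 86.189472*p^4 + 56.435258*p^3 + 125.274*p^2 + 13.225014*p - 2.962418)/(47.045881*p^9 + 159.121941*p^8 + 178.224978*p^7 + 101.524979*p^6 + 81.385734*p^5 + 46.113195*p^4 + 8.880717*p^3 + 10.791294*p^2 - 0.079524*p + 0.830584)
(5) = 2*b + 2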